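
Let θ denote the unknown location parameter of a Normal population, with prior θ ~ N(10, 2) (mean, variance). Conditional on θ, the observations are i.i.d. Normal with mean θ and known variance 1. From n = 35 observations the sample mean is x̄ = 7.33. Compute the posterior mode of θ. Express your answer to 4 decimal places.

n = 35, x̄ = 7.33.
For a Normal prior and Normal likelihood with known variance, the posterior is Normal; its mode equals its mean, the precision-weighted average.
Prior precision 1/σ₀² = 1/2 = 0.5; data precision n/σ² = 35/1 = 35.
θ̂ = (0.5·10 + 35·7.33) / (0.5 + 35) = 261.55/35.5 = 5231/710 ≈ 7.3676.

θ̂_MAP = 7.3676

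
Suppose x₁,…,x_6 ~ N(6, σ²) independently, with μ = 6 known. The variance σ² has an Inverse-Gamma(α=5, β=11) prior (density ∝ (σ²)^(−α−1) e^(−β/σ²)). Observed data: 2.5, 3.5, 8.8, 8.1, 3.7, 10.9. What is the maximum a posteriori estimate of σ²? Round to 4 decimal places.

σ̂²_MAP = 4.5583

Sum of squared deviations about the known mean: SS = (2.5−6)² + (3.5−6)² + (8.8−6)² + (8.1−6)² + (3.7−6)² + (10.9−6)² = 60.05.
The Normal likelihood contributes (σ²)^(−n/2) exp(−SS/(2σ²)), so the posterior is Inverse-Gamma(α + n/2, β + SS/2) = Inverse-Gamma(8, 41.025).
The mode of Inverse-Gamma(a, b) is b/(a+1) = 41.025/9 ≈ 4.5583.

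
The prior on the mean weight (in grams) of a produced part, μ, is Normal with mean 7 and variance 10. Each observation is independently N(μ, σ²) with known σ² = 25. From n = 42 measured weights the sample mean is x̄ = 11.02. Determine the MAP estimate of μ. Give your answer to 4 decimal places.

n = 42, x̄ = 11.02.
For a Normal prior and Normal likelihood with known variance, the posterior is Normal; its mode equals its mean, the precision-weighted average.
Prior precision 1/σ₀² = 1/10 = 0.1; data precision n/σ² = 42/25 = 1.68.
μ̂ = (0.1·7 + 1.68·11.02) / (0.1 + 1.68) = 19.2136/1.78 = 24017/2225 ≈ 10.7942.

μ̂_MAP = 10.7942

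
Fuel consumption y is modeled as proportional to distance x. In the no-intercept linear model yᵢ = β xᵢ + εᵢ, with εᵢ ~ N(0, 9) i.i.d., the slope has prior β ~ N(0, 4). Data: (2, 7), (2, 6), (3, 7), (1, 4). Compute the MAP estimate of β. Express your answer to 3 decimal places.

β̂_MAP = 2.519

log p(β | y) = −Σ(yᵢ − βxᵢ)²/(2·9) − β²/(2·4) + const.
Setting the derivative to zero: Σxᵢ(yᵢ − βxᵢ)/9 − β/4 = 0, so β = Σxᵢyᵢ / (Σxᵢ² + σ²/τ²).
Σxᵢyᵢ = 2·7 + 2·6 + 3·7 + 1·4 = 51; Σxᵢ² = 18; σ²/τ² = 2.25.
β̂_MAP = 51 / (18 + 2.25) = 51/20.25 ≈ 2.519.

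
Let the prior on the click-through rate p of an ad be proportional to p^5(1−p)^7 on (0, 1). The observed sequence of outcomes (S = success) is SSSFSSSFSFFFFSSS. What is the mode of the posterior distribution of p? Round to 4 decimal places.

The prior density ∝ p^5(1−p)^7 is the kernel of Beta(6, 8).
Data: 10 successes in 16 trials (from the sequence). The binomial likelihood contributes p^10(1−p)^6, so the posterior is Beta(6+10, 8+6) = Beta(16, 14).
For Beta(a, b) with a, b > 1 the mode is (a−1)/(a+b−2) = 15/28 ≈ 0.5357.

p̂_MAP = 0.5357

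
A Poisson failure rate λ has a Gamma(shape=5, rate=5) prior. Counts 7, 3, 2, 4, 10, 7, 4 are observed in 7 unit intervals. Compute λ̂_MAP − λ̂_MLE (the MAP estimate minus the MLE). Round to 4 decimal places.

MAP − MLE = -1.8690

Σxᵢ = 37. Posterior is Gamma(42, 12); MAP = (42−1)/12 = 41/12 ≈ 3.41667.
MLE = x̄ = 37/7 ≈ 5.28571.
Difference = 41/12 − 37/7 = -157/84 ≈ -1.8690.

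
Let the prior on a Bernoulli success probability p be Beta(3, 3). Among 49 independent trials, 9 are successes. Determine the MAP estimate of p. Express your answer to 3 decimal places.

Prior: Beta(3, 3).
Data: 9 successes in 49 trials. The binomial likelihood contributes p^9(1−p)^40, so the posterior is Beta(3+9, 3+40) = Beta(12, 43).
For Beta(a, b) with a, b > 1 the mode is (a−1)/(a+b−2) = 11/53 ≈ 0.208.

p̂_MAP = 0.208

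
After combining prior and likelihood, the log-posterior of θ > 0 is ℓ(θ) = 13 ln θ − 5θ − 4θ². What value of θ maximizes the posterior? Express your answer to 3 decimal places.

θ̂_MAP = 1.000

ℓ'(θ) = 13/θ − 5 − 8θ. Setting this to zero and multiplying by θ: 8θ² + 5θ − 13 = 0.
θ = (−5 + √(5² + 4·8·13)) / (2·8) = (−5 + √441) / 16 = (−5 + 21)/16 = 1.
ℓ''(θ) = −13/θ² − 8 < 0, confirming a maximum.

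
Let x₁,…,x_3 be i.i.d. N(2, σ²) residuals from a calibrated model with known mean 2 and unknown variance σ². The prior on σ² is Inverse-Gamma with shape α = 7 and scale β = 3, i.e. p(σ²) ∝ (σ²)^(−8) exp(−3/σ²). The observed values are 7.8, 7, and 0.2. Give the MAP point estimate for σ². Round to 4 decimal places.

σ̂²_MAP = 3.5726

Sum of squared deviations about the known mean: SS = (7.8−2)² + (7−2)² + (0.2−2)² = 61.88.
The Normal likelihood contributes (σ²)^(−n/2) exp(−SS/(2σ²)), so the posterior is Inverse-Gamma(α + n/2, β + SS/2) = Inverse-Gamma(8.5, 33.94).
The mode of Inverse-Gamma(a, b) is b/(a+1) = 33.94/9.5 ≈ 3.5726.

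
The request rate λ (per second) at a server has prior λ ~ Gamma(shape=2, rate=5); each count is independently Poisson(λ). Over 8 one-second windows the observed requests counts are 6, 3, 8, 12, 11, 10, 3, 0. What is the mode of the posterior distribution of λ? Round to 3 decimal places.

λ̂_MAP = 4.154

Σxᵢ = 6+3+8+12+11+10+3+0 = 53, with n = 8.
Posterior ∝ λe^(−5λ) · λ^53e^(−8λ) = λ^54e^(−13λ), i.e. Gamma(shape=55, rate=13).
The mode of a Gamma(a, b) with a ≥ 1 (shape–rate) is (a−1)/b = 54/13 ≈ 4.154.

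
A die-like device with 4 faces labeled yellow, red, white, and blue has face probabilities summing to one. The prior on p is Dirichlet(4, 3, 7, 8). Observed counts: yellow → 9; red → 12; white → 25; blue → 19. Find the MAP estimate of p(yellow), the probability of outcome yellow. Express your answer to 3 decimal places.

MAP estimate of p(yellow) = 0.145

The posterior is Dirichlet(αᵢ + nᵢ) = Dirichlet(13, 15, 32, 27).
For a Dirichlet(a₁,…,a_K) with all aᵢ > 1, the mode has j-th component (aⱼ − 1)/(Σaᵢ − K).
Here Σaᵢ = 87 and K = 4, so p(yellow) = (13 − 1)/(87 − 4) = 12/83 ≈ 0.145.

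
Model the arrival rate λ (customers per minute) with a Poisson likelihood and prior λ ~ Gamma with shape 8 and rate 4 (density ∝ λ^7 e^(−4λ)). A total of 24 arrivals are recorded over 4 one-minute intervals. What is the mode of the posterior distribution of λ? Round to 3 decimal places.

λ̂_MAP = 3.875

Σxᵢ = 24, n = 4.
Posterior ∝ λ^7e^(−4λ) · λ^24e^(−4λ) = λ^31e^(−8λ), i.e. Gamma(shape=32, rate=8).
The mode of a Gamma(a, b) with a ≥ 1 (shape–rate) is (a−1)/b = 31/8 ≈ 3.875.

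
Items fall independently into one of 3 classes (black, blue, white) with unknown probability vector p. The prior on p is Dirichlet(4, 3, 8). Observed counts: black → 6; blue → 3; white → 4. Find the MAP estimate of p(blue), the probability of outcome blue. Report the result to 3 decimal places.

MAP estimate of p(blue) = 0.200

The posterior is Dirichlet(αᵢ + nᵢ) = Dirichlet(10, 6, 12).
For a Dirichlet(a₁,…,a_K) with all aᵢ > 1, the mode has j-th component (aⱼ − 1)/(Σaᵢ − K).
Here Σaᵢ = 28 and K = 3, so p(blue) = (6 − 1)/(28 − 3) = 5/25 ≈ 0.200.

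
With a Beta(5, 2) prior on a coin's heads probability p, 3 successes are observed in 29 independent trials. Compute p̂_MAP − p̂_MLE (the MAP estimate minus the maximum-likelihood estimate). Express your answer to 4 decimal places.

MAP − MLE = 0.1024

Posterior is Beta(8, 28); MAP = (8−1)/(36−2) = 7/34 ≈ 0.20588.
MLE ignores the prior: p̂_MLE = k/n = 3/29 ≈ 0.10345.
Difference = 7/34 − 3/29 = 101/986 ≈ 0.1024.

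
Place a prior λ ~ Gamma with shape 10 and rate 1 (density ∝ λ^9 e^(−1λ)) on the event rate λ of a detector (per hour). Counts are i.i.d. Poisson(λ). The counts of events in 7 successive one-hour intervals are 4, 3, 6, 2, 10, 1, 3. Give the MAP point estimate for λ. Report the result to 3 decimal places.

Σxᵢ = 4+3+6+2+10+1+3 = 29, with n = 7.
Posterior ∝ λ^9e^(−1λ) · λ^29e^(−7λ) = λ^38e^(−8λ), i.e. Gamma(shape=39, rate=8).
The mode of a Gamma(a, b) with a ≥ 1 (shape–rate) is (a−1)/b = 38/8 ≈ 4.750.

λ̂_MAP = 4.750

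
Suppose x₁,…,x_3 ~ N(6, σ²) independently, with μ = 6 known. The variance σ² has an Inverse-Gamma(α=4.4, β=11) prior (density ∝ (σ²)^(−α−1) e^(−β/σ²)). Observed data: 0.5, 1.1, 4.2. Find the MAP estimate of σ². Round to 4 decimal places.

Sum of squared deviations about the known mean: SS = (0.5−6)² + (1.1−6)² + (4.2−6)² = 57.5.
The Normal likelihood contributes (σ²)^(−n/2) exp(−SS/(2σ²)), so the posterior is Inverse-Gamma(α + n/2, β + SS/2) = Inverse-Gamma(5.9, 39.75).
The mode of Inverse-Gamma(a, b) is b/(a+1) = 39.75/6.9 ≈ 5.7609.

σ̂²_MAP = 5.7609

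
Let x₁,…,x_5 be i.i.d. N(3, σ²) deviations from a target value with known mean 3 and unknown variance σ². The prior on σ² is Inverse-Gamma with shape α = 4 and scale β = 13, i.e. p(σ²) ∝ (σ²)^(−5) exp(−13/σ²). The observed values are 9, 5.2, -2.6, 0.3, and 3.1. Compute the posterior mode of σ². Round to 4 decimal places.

Sum of squared deviations about the known mean: SS = (9−3)² + (5.2−3)² + (-2.6−3)² + (0.3−3)² + (3.1−3)² = 79.5.
The Normal likelihood contributes (σ²)^(−n/2) exp(−SS/(2σ²)), so the posterior is Inverse-Gamma(α + n/2, β + SS/2) = Inverse-Gamma(6.5, 52.75).
The mode of Inverse-Gamma(a, b) is b/(a+1) = 52.75/7.5 ≈ 7.0333.

σ̂²_MAP = 7.0333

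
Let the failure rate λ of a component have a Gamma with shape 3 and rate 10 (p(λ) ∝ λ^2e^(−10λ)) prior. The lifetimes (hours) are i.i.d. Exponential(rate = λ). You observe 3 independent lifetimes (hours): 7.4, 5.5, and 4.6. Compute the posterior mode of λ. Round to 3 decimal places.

λ̂_MAP = 0.182

The Exponential(rate=λ) likelihood is ∝ λ^n e^(−λΣtᵢ). Here n = 3 and Σtᵢ = 7.4 + 5.5 + 4.6 = 17.5.
Posterior ∝ λ^2e^(−10λ) · λ^3e^(−17.5λ) = λ^5e^(−27.5λ), i.e. Gamma(6, 27.5).
Mode = (a−1)/b = 5/27.5 ≈ 0.182.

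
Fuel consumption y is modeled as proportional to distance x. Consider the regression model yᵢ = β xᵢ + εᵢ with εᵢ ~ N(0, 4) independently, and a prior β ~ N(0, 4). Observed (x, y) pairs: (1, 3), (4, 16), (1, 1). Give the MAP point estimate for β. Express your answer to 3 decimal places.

β̂_MAP = 3.579

log p(β | y) = −Σ(yᵢ − βxᵢ)²/(2·4) − β²/(2·4) + const.
Setting the derivative to zero: Σxᵢ(yᵢ − βxᵢ)/4 − β/4 = 0, so β = Σxᵢyᵢ / (Σxᵢ² + σ²/τ²).
Σxᵢyᵢ = 1·3 + 4·16 + 1·1 = 68; Σxᵢ² = 18; σ²/τ² = 1.
β̂_MAP = 68 / (18 + 1) = 68/19 ≈ 3.579.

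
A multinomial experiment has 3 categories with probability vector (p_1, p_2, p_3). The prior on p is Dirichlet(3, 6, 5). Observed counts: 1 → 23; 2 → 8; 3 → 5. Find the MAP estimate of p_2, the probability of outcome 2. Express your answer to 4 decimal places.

The posterior is Dirichlet(αᵢ + nᵢ) = Dirichlet(26, 14, 10).
For a Dirichlet(a₁,…,a_K) with all aᵢ > 1, the mode has j-th component (aⱼ − 1)/(Σaᵢ − K).
Here Σaᵢ = 50 and K = 3, so p_2 = (14 − 1)/(50 − 3) = 13/47 ≈ 0.2766.

MAP estimate: 0.2766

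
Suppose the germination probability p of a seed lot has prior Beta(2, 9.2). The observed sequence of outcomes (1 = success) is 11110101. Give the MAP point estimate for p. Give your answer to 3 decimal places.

Prior: Beta(2, 9.2).
Data: 6 successes in 8 trials (from the sequence). The binomial likelihood contributes p^6(1−p)^2, so the posterior is Beta(2+6, 9.2+2) = Beta(8, 11.2).
For Beta(a, b) with a, b > 1 the mode is (a−1)/(a+b−2) = 7/17.2 ≈ 0.407.

p̂_MAP = 0.407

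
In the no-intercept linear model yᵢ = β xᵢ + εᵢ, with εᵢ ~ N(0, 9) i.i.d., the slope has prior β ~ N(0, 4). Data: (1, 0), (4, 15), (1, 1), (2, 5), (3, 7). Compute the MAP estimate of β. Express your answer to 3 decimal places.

β̂_MAP = 2.767

log p(β | y) = −Σ(yᵢ − βxᵢ)²/(2·9) − β²/(2·4) + const.
Setting the derivative to zero: Σxᵢ(yᵢ − βxᵢ)/9 − β/4 = 0, so β = Σxᵢyᵢ / (Σxᵢ² + σ²/τ²).
Σxᵢyᵢ = 1·0 + 4·15 + 1·1 + 2·5 + 3·7 = 92; Σxᵢ² = 31; σ²/τ² = 2.25.
β̂_MAP = 92 / (31 + 2.25) = 92/33.25 ≈ 2.767.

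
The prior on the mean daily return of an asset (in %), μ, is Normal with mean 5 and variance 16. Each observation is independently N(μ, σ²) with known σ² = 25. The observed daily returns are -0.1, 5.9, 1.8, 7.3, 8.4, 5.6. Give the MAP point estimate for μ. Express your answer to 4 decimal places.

μ̂_MAP = 4.8545

n = 6; x̄ = ((-0.1) + 5.9 + 1.8 + 7.3 + 8.4 + 5.6)/6 = 28.9/6 = 289/60 ≈ 4.8167.
For a Normal prior and Normal likelihood with known variance, the posterior is Normal; its mode equals its mean, the precision-weighted average.
Prior precision 1/σ₀² = 1/16 = 0.0625; data precision n/σ² = 6/25 = 0.24.
μ̂ = (0.0625·5 + 0.24·(289/60)) / (0.0625 + 0.24) = 1.4685/0.3025 = 267/55 ≈ 4.8545.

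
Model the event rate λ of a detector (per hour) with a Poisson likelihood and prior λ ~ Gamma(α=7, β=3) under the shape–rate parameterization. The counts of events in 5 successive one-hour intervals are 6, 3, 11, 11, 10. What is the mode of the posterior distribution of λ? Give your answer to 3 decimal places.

Σxᵢ = 6+3+11+11+10 = 41, with n = 5.
Posterior ∝ λ^6e^(−3λ) · λ^41e^(−5λ) = λ^47e^(−8λ), i.e. Gamma(shape=48, rate=8).
The mode of a Gamma(a, b) with a ≥ 1 (shape–rate) is (a−1)/b = 47/8 ≈ 5.875.

λ̂_MAP = 5.875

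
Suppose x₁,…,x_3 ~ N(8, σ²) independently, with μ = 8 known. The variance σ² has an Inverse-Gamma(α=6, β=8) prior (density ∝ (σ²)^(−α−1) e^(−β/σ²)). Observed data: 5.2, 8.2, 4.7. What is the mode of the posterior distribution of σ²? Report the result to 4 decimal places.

Sum of squared deviations about the known mean: SS = (5.2−8)² + (8.2−8)² + (4.7−8)² = 18.77.
The Normal likelihood contributes (σ²)^(−n/2) exp(−SS/(2σ²)), so the posterior is Inverse-Gamma(α + n/2, β + SS/2) = Inverse-Gamma(7.5, 17.385).
The mode of Inverse-Gamma(a, b) is b/(a+1) = 17.385/8.5 ≈ 2.0453.

σ̂²_MAP = 2.0453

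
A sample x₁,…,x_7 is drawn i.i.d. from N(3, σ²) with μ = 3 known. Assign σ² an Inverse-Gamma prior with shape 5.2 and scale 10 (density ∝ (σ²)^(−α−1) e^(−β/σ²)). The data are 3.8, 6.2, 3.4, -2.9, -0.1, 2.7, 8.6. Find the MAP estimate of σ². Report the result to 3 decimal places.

σ̂²_MAP = 5.511

Sum of squared deviations about the known mean: SS = (3.8−3)² + (6.2−3)² + (3.4−3)² + (-2.9−3)² + (-0.1−3)² + (2.7−3)² + (8.6−3)² = 86.91.
The Normal likelihood contributes (σ²)^(−n/2) exp(−SS/(2σ²)), so the posterior is Inverse-Gamma(α + n/2, β + SS/2) = Inverse-Gamma(8.7, 53.455).
The mode of Inverse-Gamma(a, b) is b/(a+1) = 53.455/9.7 ≈ 5.511.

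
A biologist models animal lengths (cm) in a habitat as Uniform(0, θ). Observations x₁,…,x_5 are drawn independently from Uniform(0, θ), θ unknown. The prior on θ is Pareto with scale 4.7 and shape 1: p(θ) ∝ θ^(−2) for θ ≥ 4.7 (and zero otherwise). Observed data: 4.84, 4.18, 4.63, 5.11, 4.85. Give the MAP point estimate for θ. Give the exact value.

θ̂_MAP = 5.11

The Uniform(0, θ) likelihood is θ^(−n) for θ ≥ max(xᵢ), zero otherwise. Here max(xᵢ) = 5.11.
Posterior ∝ θ^(−2) · θ^(−5) = θ^(−7) on θ ≥ max(4.7, 5.11) = 5.11.
This density is strictly decreasing in θ, so the posterior mode lies at the lower boundary of the support.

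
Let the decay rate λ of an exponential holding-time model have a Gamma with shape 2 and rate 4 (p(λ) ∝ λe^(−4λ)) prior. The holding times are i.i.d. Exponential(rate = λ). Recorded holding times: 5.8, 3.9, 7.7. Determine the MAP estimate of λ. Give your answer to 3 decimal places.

λ̂_MAP = 0.187

The Exponential(rate=λ) likelihood is ∝ λ^n e^(−λΣtᵢ). Here n = 3 and Σtᵢ = 5.8 + 3.9 + 7.7 = 17.4.
Posterior ∝ λe^(−4λ) · λ^3e^(−17.4λ) = λ^4e^(−21.4λ), i.e. Gamma(5, 21.4).
Mode = (a−1)/b = 4/21.4 ≈ 0.187.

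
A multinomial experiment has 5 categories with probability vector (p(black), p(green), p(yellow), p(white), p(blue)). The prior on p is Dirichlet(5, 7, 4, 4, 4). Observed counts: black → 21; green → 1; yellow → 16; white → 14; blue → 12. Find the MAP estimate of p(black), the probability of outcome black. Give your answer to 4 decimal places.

MAP estimate of p(black) = 0.3012

The posterior is Dirichlet(αᵢ + nᵢ) = Dirichlet(26, 8, 20, 18, 16).
For a Dirichlet(a₁,…,a_K) with all aᵢ > 1, the mode has j-th component (aⱼ − 1)/(Σaᵢ − K).
Here Σaᵢ = 88 and K = 5, so p(black) = (26 − 1)/(88 − 5) = 25/83 ≈ 0.3012.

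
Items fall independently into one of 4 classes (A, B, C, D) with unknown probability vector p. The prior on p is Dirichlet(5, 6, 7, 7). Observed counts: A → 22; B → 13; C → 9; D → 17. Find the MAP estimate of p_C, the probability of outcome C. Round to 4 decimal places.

MAP estimate of p_C = 0.1829

The posterior is Dirichlet(αᵢ + nᵢ) = Dirichlet(27, 19, 16, 24).
For a Dirichlet(a₁,…,a_K) with all aᵢ > 1, the mode has j-th component (aⱼ − 1)/(Σaᵢ − K).
Here Σaᵢ = 86 and K = 4, so p_C = (16 − 1)/(86 − 4) = 15/82 ≈ 0.1829.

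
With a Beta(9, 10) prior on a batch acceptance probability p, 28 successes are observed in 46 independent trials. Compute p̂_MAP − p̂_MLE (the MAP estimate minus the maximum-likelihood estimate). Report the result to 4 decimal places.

MAP − MLE = -0.0373

Posterior is Beta(37, 28); MAP = (37−1)/(65−2) = 36/63 ≈ 0.57143.
MLE ignores the prior: p̂_MLE = k/n = 28/46 ≈ 0.60870.
Difference = 36/63 − 28/46 = -6/161 ≈ -0.0373.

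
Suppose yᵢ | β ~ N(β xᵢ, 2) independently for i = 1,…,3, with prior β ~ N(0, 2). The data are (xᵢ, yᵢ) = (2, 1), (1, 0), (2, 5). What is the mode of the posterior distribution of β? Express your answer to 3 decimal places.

β̂_MAP = 1.200

log p(β | y) = −Σ(yᵢ − βxᵢ)²/(2·2) − β²/(2·2) + const.
Setting the derivative to zero: Σxᵢ(yᵢ − βxᵢ)/2 − β/2 = 0, so β = Σxᵢyᵢ / (Σxᵢ² + σ²/τ²).
Σxᵢyᵢ = 2·1 + 1·0 + 2·5 = 12; Σxᵢ² = 9; σ²/τ² = 1.
β̂_MAP = 12 / (9 + 1) = 12/10 ≈ 1.200.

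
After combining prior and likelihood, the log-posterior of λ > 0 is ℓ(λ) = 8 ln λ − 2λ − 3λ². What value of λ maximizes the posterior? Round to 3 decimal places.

ℓ'(λ) = 8/λ − 2 − 6λ. Setting this to zero and multiplying by λ: 6λ² + 2λ − 8 = 0.
λ = (−2 + √(2² + 4·6·8)) / (2·6) = (−2 + √196) / 12 = (−2 + 14)/12 = 1.
ℓ''(λ) = −8/λ² − 6 < 0, confirming a maximum.

λ̂_MAP = 1.000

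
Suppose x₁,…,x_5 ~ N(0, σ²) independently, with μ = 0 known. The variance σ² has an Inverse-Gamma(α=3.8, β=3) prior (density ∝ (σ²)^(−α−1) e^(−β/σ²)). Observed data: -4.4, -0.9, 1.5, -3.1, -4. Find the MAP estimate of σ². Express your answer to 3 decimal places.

σ̂²_MAP = 3.701

Sum of squared deviations about the known mean: SS = (-4.4−0)² + (-0.9−0)² + (1.5−0)² + (-3.1−0)² + (-4−0)² = 48.03.
The Normal likelihood contributes (σ²)^(−n/2) exp(−SS/(2σ²)), so the posterior is Inverse-Gamma(α + n/2, β + SS/2) = Inverse-Gamma(6.3, 27.015).
The mode of Inverse-Gamma(a, b) is b/(a+1) = 27.015/7.3 ≈ 3.701.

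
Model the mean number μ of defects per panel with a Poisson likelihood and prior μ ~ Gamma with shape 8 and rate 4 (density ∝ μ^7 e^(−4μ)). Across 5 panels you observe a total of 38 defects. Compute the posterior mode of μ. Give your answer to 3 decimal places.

Σxᵢ = 38, n = 5.
Posterior ∝ μ^7e^(−4μ) · μ^38e^(−5μ) = μ^45e^(−9μ), i.e. Gamma(shape=46, rate=9).
The mode of a Gamma(a, b) with a ≥ 1 (shape–rate) is (a−1)/b = 45/9 ≈ 5.000.

μ̂_MAP = 5.000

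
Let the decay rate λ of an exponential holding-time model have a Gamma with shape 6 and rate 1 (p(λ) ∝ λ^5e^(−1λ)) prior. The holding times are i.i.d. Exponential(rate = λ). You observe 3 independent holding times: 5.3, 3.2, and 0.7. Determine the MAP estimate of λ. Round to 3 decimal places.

λ̂_MAP = 0.784

The Exponential(rate=λ) likelihood is ∝ λ^n e^(−λΣtᵢ). Here n = 3 and Σtᵢ = 5.3 + 3.2 + 0.7 = 9.2.
Posterior ∝ λ^5e^(−1λ) · λ^3e^(−9.2λ) = λ^8e^(−10.2λ), i.e. Gamma(9, 10.2).
Mode = (a−1)/b = 8/10.2 ≈ 0.784.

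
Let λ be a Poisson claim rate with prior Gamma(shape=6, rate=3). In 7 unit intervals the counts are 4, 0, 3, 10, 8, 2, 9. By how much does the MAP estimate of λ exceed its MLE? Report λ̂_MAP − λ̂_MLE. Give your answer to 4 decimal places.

Σxᵢ = 36. Posterior is Gamma(42, 10); MAP = (42−1)/10 = 41/10 ≈ 4.10000.
MLE = x̄ = 36/7 ≈ 5.14286.
Difference = 41/10 − 36/7 = -73/70 ≈ -1.0429.

MAP − MLE = -1.0429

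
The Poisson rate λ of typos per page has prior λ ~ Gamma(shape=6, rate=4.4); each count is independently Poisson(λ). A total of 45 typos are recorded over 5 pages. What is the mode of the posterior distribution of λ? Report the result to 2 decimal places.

λ̂_MAP = 5.32

Σxᵢ = 45, n = 5.
Posterior ∝ λ^5e^(−4.4λ) · λ^45e^(−5λ) = λ^50e^(−9.4λ), i.e. Gamma(shape=51, rate=9.4).
The mode of a Gamma(a, b) with a ≥ 1 (shape–rate) is (a−1)/b = 50/9.4 ≈ 5.32.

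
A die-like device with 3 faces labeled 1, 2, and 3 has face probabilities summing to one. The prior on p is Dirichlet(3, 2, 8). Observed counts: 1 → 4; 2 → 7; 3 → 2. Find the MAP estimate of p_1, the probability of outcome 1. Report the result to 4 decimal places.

The posterior is Dirichlet(αᵢ + nᵢ) = Dirichlet(7, 9, 10).
For a Dirichlet(a₁,…,a_K) with all aᵢ > 1, the mode has j-th component (aⱼ − 1)/(Σaᵢ − K).
Here Σaᵢ = 26 and K = 3, so p_1 = (7 − 1)/(26 − 3) = 6/23 ≈ 0.2609.

MAP estimate: 0.2609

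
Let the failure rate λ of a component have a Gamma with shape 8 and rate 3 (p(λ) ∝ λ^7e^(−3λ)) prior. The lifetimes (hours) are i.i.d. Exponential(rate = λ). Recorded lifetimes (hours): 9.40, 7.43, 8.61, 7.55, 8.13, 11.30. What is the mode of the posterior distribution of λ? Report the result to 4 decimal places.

The Exponential(rate=λ) likelihood is ∝ λ^n e^(−λΣtᵢ). Here n = 6 and Σtᵢ = 9.40 + 7.43 + 8.61 + 7.55 + 8.13 + 11.30 = 52.42.
Posterior ∝ λ^7e^(−3λ) · λ^6e^(−52.42λ) = λ^13e^(−55.42λ), i.e. Gamma(14, 55.42).
Mode = (a−1)/b = 13/55.42 ≈ 0.2346.

λ̂_MAP = 0.2346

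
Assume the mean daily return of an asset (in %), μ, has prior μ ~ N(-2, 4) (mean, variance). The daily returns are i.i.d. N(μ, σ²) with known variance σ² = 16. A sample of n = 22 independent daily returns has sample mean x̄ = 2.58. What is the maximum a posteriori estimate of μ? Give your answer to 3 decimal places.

n = 22, x̄ = 2.58.
For a Normal prior and Normal likelihood with known variance, the posterior is Normal; its mode equals its mean, the precision-weighted average.
Prior precision 1/σ₀² = 1/4 = 0.25; data precision n/σ² = 22/16 = 1.375.
μ̂ = (0.25·(-2) + 1.375·2.58) / (0.25 + 1.375) = 3.0475/1.625 = 1219/650 ≈ 1.875.

μ̂_MAP = 1.875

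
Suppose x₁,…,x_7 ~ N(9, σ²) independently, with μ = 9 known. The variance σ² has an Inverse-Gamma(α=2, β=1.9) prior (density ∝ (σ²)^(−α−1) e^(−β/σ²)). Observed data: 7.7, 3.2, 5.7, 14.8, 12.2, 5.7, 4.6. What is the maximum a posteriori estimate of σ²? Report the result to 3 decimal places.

σ̂²_MAP = 9.550

Sum of squared deviations about the known mean: SS = (7.7−9)² + (3.2−9)² + (5.7−9)² + (14.8−9)² + (12.2−9)² + (5.7−9)² + (4.6−9)² = 120.35.
The Normal likelihood contributes (σ²)^(−n/2) exp(−SS/(2σ²)), so the posterior is Inverse-Gamma(α + n/2, β + SS/2) = Inverse-Gamma(5.5, 62.075).
The mode of Inverse-Gamma(a, b) is b/(a+1) = 62.075/6.5 ≈ 9.550.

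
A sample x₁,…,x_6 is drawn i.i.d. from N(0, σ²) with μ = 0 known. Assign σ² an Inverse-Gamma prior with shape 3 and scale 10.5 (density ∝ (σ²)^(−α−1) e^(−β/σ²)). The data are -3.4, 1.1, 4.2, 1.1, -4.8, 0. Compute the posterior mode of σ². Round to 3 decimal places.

σ̂²_MAP = 5.404

Sum of squared deviations about the known mean: SS = (-3.4−0)² + (1.1−0)² + (4.2−0)² + (1.1−0)² + (-4.8−0)² + (0−0)² = 54.66.
The Normal likelihood contributes (σ²)^(−n/2) exp(−SS/(2σ²)), so the posterior is Inverse-Gamma(α + n/2, β + SS/2) = Inverse-Gamma(6, 37.83).
The mode of Inverse-Gamma(a, b) is b/(a+1) = 37.83/7 ≈ 5.404.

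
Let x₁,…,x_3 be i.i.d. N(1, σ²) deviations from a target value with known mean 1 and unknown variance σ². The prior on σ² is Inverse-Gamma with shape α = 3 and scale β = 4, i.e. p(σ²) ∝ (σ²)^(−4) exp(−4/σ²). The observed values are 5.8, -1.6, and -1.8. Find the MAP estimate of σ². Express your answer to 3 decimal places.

σ̂²_MAP = 4.149

Sum of squared deviations about the known mean: SS = (5.8−1)² + (-1.6−1)² + (-1.8−1)² = 37.64.
The Normal likelihood contributes (σ²)^(−n/2) exp(−SS/(2σ²)), so the posterior is Inverse-Gamma(α + n/2, β + SS/2) = Inverse-Gamma(4.5, 22.82).
The mode of Inverse-Gamma(a, b) is b/(a+1) = 22.82/5.5 ≈ 4.149.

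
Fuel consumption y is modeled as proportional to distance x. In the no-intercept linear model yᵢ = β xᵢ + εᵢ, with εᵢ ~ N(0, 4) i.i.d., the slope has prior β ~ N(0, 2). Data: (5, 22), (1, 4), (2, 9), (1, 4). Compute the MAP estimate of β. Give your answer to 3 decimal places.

β̂_MAP = 4.121

log p(β | y) = −Σ(yᵢ − βxᵢ)²/(2·4) − β²/(2·2) + const.
Setting the derivative to zero: Σxᵢ(yᵢ − βxᵢ)/4 − β/2 = 0, so β = Σxᵢyᵢ / (Σxᵢ² + σ²/τ²).
Σxᵢyᵢ = 5·22 + 1·4 + 2·9 + 1·4 = 136; Σxᵢ² = 31; σ²/τ² = 2.
β̂_MAP = 136 / (31 + 2) = 136/33 ≈ 4.121.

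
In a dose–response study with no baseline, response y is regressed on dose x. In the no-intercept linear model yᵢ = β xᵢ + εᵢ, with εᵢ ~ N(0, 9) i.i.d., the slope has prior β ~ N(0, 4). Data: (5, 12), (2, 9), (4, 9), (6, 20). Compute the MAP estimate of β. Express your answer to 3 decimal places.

log p(β | y) = −Σ(yᵢ − βxᵢ)²/(2·9) − β²/(2·4) + const.
Setting the derivative to zero: Σxᵢ(yᵢ − βxᵢ)/9 − β/4 = 0, so β = Σxᵢyᵢ / (Σxᵢ² + σ²/τ²).
Σxᵢyᵢ = 5·12 + 2·9 + 4·9 + 6·20 = 234; Σxᵢ² = 81; σ²/τ² = 2.25.
β̂_MAP = 234 / (81 + 2.25) = 234/83.25 ≈ 2.811.

β̂_MAP = 2.811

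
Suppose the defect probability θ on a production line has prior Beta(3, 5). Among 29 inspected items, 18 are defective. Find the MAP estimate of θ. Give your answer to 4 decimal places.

θ̂_MAP = 0.5714

Prior: Beta(3, 5).
Data: 18 successes in 29 trials. The binomial likelihood contributes θ^18(1−θ)^11, so the posterior is Beta(3+18, 5+11) = Beta(21, 16).
For Beta(a, b) with a, b > 1 the mode is (a−1)/(a+b−2) = 20/35 ≈ 0.5714.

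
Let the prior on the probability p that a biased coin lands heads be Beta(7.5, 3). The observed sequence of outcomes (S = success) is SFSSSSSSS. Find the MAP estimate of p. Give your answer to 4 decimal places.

Prior: Beta(7.5, 3).
Data: 8 successes in 9 trials (from the sequence). The binomial likelihood contributes p^8(1−p)^1, so the posterior is Beta(7.5+8, 3+1) = Beta(15.5, 4).
For Beta(a, b) with a, b > 1 the mode is (a−1)/(a+b−2) = 14.5/17.5 ≈ 0.8286.

p̂_MAP = 0.8286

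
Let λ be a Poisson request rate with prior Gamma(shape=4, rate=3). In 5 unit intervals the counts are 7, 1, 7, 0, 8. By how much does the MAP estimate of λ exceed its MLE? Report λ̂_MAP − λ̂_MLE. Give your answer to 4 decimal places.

MAP − MLE = -1.3500

Σxᵢ = 23. Posterior is Gamma(27, 8); MAP = (27−1)/8 = 26/8 ≈ 3.25000.
MLE = x̄ = 23/5 ≈ 4.60000.
Difference = 26/8 − 23/5 = -27/20 ≈ -1.3500.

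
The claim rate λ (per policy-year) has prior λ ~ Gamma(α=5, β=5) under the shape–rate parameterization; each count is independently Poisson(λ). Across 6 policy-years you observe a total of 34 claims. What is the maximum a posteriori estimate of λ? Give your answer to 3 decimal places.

Σxᵢ = 34, n = 6.
Posterior ∝ λ^4e^(−5λ) · λ^34e^(−6λ) = λ^38e^(−11λ), i.e. Gamma(shape=39, rate=11).
The mode of a Gamma(a, b) with a ≥ 1 (shape–rate) is (a−1)/b = 38/11 ≈ 3.455.

λ̂_MAP = 3.455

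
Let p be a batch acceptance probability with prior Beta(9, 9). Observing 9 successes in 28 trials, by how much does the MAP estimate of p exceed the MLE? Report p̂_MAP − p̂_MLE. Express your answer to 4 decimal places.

MAP − MLE = 0.0649

Posterior is Beta(18, 28); MAP = (18−1)/(46−2) = 17/44 ≈ 0.38636.
MLE ignores the prior: p̂_MLE = k/n = 9/28 ≈ 0.32143.
Difference = 17/44 − 9/28 = 5/77 ≈ 0.0649.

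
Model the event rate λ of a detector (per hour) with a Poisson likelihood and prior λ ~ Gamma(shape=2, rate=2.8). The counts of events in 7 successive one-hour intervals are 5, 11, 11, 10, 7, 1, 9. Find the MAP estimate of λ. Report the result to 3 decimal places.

λ̂_MAP = 5.612

Σxᵢ = 5+11+11+10+7+1+9 = 54, with n = 7.
Posterior ∝ λe^(−2.8λ) · λ^54e^(−7λ) = λ^55e^(−9.8λ), i.e. Gamma(shape=56, rate=9.8).
The mode of a Gamma(a, b) with a ≥ 1 (shape–rate) is (a−1)/b = 55/9.8 ≈ 5.612.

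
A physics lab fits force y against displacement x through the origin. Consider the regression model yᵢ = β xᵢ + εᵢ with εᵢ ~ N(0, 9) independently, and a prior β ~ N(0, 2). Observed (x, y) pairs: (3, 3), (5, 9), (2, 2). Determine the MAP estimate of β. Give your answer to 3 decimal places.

log p(β | y) = −Σ(yᵢ − βxᵢ)²/(2·9) − β²/(2·2) + const.
Setting the derivative to zero: Σxᵢ(yᵢ − βxᵢ)/9 − β/2 = 0, so β = Σxᵢyᵢ / (Σxᵢ² + σ²/τ²).
Σxᵢyᵢ = 3·3 + 5·9 + 2·2 = 58; Σxᵢ² = 38; σ²/τ² = 4.5.
β̂_MAP = 58 / (38 + 4.5) = 58/42.5 ≈ 1.365.

β̂_MAP = 1.365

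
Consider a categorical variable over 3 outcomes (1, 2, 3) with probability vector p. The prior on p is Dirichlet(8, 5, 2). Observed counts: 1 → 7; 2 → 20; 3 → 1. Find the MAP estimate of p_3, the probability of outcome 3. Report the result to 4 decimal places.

MAP estimate: 0.0500

The posterior is Dirichlet(αᵢ + nᵢ) = Dirichlet(15, 25, 3).
For a Dirichlet(a₁,…,a_K) with all aᵢ > 1, the mode has j-th component (aⱼ − 1)/(Σaᵢ − K).
Here Σaᵢ = 43 and K = 3, so p_3 = (3 − 1)/(43 − 3) = 2/40 ≈ 0.0500.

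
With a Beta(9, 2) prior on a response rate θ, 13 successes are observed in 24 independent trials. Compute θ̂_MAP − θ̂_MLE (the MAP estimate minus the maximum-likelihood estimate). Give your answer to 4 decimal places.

Posterior is Beta(22, 13); MAP = (22−1)/(35−2) = 21/33 ≈ 0.63636.
MLE ignores the prior: θ̂_MLE = k/n = 13/24 ≈ 0.54167.
Difference = 21/33 − 13/24 = 25/264 ≈ 0.0947.

MAP − MLE = 0.0947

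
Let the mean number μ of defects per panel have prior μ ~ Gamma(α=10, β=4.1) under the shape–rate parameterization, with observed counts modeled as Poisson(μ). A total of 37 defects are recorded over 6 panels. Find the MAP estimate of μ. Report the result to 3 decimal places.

Σxᵢ = 37, n = 6.
Posterior ∝ μ^9e^(−4.1μ) · μ^37e^(−6μ) = μ^46e^(−10.1μ), i.e. Gamma(shape=47, rate=10.1).
The mode of a Gamma(a, b) with a ≥ 1 (shape–rate) is (a−1)/b = 46/10.1 ≈ 4.554.

μ̂_MAP = 4.554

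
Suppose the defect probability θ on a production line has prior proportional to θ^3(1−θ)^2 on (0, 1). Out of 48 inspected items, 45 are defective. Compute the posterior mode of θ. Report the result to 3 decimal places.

θ̂_MAP = 0.906

The prior density ∝ θ^3(1−θ)^2 is the kernel of Beta(4, 3).
Data: 45 successes in 48 trials. The binomial likelihood contributes θ^45(1−θ)^3, so the posterior is Beta(4+45, 3+3) = Beta(49, 6).
For Beta(a, b) with a, b > 1 the mode is (a−1)/(a+b−2) = 48/53 ≈ 0.906.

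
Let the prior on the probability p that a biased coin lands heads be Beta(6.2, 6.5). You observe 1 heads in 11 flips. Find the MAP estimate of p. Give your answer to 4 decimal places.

Prior: Beta(6.2, 6.5).
Data: 1 success in 11 trials. The binomial likelihood contributes p(1−p)^10, so the posterior is Beta(6.2+1, 6.5+10) = Beta(7.2, 16.5).
For Beta(a, b) with a, b > 1 the mode is (a−1)/(a+b−2) = 6.2/21.7 ≈ 0.2857.

p̂_MAP = 0.2857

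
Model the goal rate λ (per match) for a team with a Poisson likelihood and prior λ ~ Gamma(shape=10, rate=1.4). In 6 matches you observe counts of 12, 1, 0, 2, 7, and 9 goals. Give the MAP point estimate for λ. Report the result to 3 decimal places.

λ̂_MAP = 5.405

Σxᵢ = 12+1+0+2+7+9 = 31, with n = 6.
Posterior ∝ λ^9e^(−1.4λ) · λ^31e^(−6λ) = λ^40e^(−7.4λ), i.e. Gamma(shape=41, rate=7.4).
The mode of a Gamma(a, b) with a ≥ 1 (shape–rate) is (a−1)/b = 40/7.4 ≈ 5.405.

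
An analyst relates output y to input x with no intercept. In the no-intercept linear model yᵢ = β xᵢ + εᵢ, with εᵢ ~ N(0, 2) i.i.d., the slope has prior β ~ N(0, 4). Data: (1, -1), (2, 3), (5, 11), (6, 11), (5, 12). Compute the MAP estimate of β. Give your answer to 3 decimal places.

β̂_MAP = 2.033

log p(β | y) = −Σ(yᵢ − βxᵢ)²/(2·2) − β²/(2·4) + const.
Setting the derivative to zero: Σxᵢ(yᵢ − βxᵢ)/2 − β/4 = 0, so β = Σxᵢyᵢ / (Σxᵢ² + σ²/τ²).
Σxᵢyᵢ = 1·(-1) + 2·3 + 5·11 + 6·11 + 5·12 = 186; Σxᵢ² = 91; σ²/τ² = 0.5.
β̂_MAP = 186 / (91 + 0.5) = 186/91.5 ≈ 2.033.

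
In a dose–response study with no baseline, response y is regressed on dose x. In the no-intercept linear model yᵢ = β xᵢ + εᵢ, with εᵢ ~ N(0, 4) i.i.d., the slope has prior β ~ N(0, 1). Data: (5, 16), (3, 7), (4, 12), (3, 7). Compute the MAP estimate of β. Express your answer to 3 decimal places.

β̂_MAP = 2.698

log p(β | y) = −Σ(yᵢ − βxᵢ)²/(2·4) − β²/(2·1) + const.
Setting the derivative to zero: Σxᵢ(yᵢ − βxᵢ)/4 − β/1 = 0, so β = Σxᵢyᵢ / (Σxᵢ² + σ²/τ²).
Σxᵢyᵢ = 5·16 + 3·7 + 4·12 + 3·7 = 170; Σxᵢ² = 59; σ²/τ² = 4.
β̂_MAP = 170 / (59 + 4) = 170/63 ≈ 2.698.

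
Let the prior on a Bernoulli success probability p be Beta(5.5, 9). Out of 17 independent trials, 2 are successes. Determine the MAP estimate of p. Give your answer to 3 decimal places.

p̂_MAP = 0.220

Prior: Beta(5.5, 9).
Data: 2 successes in 17 trials. The binomial likelihood contributes p^2(1−p)^15, so the posterior is Beta(5.5+2, 9+15) = Beta(7.5, 24).
For Beta(a, b) with a, b > 1 the mode is (a−1)/(a+b−2) = 6.5/29.5 ≈ 0.220.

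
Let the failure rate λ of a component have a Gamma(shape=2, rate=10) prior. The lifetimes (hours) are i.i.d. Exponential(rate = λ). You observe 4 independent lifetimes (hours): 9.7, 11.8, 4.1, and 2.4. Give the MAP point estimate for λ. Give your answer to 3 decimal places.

The Exponential(rate=λ) likelihood is ∝ λ^n e^(−λΣtᵢ). Here n = 4 and Σtᵢ = 9.7 + 11.8 + 4.1 + 2.4 = 28.
Posterior ∝ λe^(−10λ) · λ^4e^(−28λ) = λ^5e^(−38λ), i.e. Gamma(6, 38).
Mode = (a−1)/b = 5/38 ≈ 0.132.

λ̂_MAP = 0.132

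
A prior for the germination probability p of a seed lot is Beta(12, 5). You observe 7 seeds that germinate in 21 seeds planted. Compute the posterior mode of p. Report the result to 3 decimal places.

Prior: Beta(12, 5).
Data: 7 successes in 21 trials. The binomial likelihood contributes p^7(1−p)^14, so the posterior is Beta(12+7, 5+14) = Beta(19, 19).
For Beta(a, b) with a, b > 1 the mode is (a−1)/(a+b−2) = 18/36 ≈ 0.500.

p̂_MAP = 0.500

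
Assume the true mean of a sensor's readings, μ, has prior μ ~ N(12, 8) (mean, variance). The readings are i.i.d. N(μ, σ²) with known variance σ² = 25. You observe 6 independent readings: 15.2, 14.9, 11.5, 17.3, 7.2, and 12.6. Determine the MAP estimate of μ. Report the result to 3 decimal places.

n = 6; x̄ = (15.2 + 14.9 + 11.5 + 17.3 + 7.2 + 12.6)/6 = 78.7/6 = 787/60 ≈ 13.1167.
For a Normal prior and Normal likelihood with known variance, the posterior is Normal; its mode equals its mean, the precision-weighted average.
Prior precision 1/σ₀² = 1/8 = 0.125; data precision n/σ² = 6/25 = 0.24.
μ̂ = (0.125·12 + 0.24·(787/60)) / (0.125 + 0.24) = 4.648/0.365 = 4648/365 ≈ 12.734.

μ̂_MAP = 12.734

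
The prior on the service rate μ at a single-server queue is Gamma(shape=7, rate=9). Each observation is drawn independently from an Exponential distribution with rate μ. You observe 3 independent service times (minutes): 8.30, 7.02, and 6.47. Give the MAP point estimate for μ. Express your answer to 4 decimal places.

The Exponential(rate=μ) likelihood is ∝ μ^n e^(−μΣtᵢ). Here n = 3 and Σtᵢ = 8.30 + 7.02 + 6.47 = 21.79.
Posterior ∝ μ^6e^(−9μ) · μ^3e^(−21.79μ) = μ^9e^(−30.79μ), i.e. Gamma(10, 30.79).
Mode = (a−1)/b = 9/30.79 ≈ 0.2923.

μ̂_MAP = 0.2923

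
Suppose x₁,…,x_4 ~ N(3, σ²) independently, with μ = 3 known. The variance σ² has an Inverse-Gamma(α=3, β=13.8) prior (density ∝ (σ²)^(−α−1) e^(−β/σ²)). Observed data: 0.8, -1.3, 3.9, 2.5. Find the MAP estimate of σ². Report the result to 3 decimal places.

σ̂²_MAP = 4.333

Sum of squared deviations about the known mean: SS = (0.8−3)² + (-1.3−3)² + (3.9−3)² + (2.5−3)² = 24.39.
The Normal likelihood contributes (σ²)^(−n/2) exp(−SS/(2σ²)), so the posterior is Inverse-Gamma(α + n/2, β + SS/2) = Inverse-Gamma(5, 25.995).
The mode of Inverse-Gamma(a, b) is b/(a+1) = 25.995/6 ≈ 4.333.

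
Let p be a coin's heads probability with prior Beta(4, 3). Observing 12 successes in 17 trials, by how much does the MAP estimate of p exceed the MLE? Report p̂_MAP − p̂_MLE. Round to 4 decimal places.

MAP − MLE = -0.0241

Posterior is Beta(16, 8); MAP = (16−1)/(24−2) = 15/22 ≈ 0.68182.
MLE ignores the prior: p̂_MLE = k/n = 12/17 ≈ 0.70588.
Difference = 15/22 − 12/17 = -9/374 ≈ -0.0241.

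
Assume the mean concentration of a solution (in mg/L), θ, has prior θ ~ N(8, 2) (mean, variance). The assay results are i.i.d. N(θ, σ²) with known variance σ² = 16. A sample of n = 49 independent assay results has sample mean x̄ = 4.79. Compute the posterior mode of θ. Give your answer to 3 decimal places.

θ̂_MAP = 5.241

n = 49, x̄ = 4.79.
For a Normal prior and Normal likelihood with known variance, the posterior is Normal; its mode equals its mean, the precision-weighted average.
Prior precision 1/σ₀² = 1/2 = 0.5; data precision n/σ² = 49/16 = 3.0625.
θ̂ = (0.5·8 + 3.0625·4.79) / (0.5 + 3.0625) = 18.669375/3.5625 = 9957/1900 ≈ 5.241.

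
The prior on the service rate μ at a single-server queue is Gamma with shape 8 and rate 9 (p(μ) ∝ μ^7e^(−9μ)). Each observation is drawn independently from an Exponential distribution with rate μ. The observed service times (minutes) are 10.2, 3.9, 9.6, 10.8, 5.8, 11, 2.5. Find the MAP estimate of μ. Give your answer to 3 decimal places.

μ̂_MAP = 0.223

The Exponential(rate=μ) likelihood is ∝ μ^n e^(−μΣtᵢ). Here n = 7 and Σtᵢ = 10.2 + 3.9 + 9.6 + 10.8 + 5.8 + 11 + 2.5 = 53.8.
Posterior ∝ μ^7e^(−9μ) · μ^7e^(−53.8μ) = μ^14e^(−62.8μ), i.e. Gamma(15, 62.8).
Mode = (a−1)/b = 14/62.8 ≈ 0.223.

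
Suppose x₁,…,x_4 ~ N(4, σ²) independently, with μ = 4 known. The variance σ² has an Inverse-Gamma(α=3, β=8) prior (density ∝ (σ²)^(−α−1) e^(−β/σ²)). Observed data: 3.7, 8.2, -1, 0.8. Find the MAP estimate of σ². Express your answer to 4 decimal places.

Sum of squared deviations about the known mean: SS = (3.7−4)² + (8.2−4)² + (-1−4)² + (0.8−4)² = 52.97.
The Normal likelihood contributes (σ²)^(−n/2) exp(−SS/(2σ²)), so the posterior is Inverse-Gamma(α + n/2, β + SS/2) = Inverse-Gamma(5, 34.485).
The mode of Inverse-Gamma(a, b) is b/(a+1) = 34.485/6 ≈ 5.7475.

σ̂²_MAP = 5.7475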